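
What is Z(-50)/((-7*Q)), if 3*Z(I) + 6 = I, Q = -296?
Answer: -1/111 ≈ -0.0090090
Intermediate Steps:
Z(I) = -2 + I/3
Z(-50)/((-7*Q)) = (-2 + (⅓)*(-50))/((-7*(-296))) = (-2 - 50/3)/2072 = -56/3*1/2072 = -1/111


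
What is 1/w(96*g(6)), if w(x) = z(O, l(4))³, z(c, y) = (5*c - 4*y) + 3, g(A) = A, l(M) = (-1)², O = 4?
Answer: 1/6859 ≈ 0.00014579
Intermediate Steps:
l(M) = 1
z(c, y) = 3 - 4*y + 5*c (z(c, y) = (-4*y + 5*c) + 3 = 3 - 4*y + 5*c)
w(x) = 6859 (w(x) = (3 - 4*1 + 5*4)³ = (3 - 4 + 20)³ = 19³ = 6859)
1/w(96*g(6)) = 1/6859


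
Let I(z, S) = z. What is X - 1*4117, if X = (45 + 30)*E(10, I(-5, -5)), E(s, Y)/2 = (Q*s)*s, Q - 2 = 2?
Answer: 55883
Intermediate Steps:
Q = 4 (Q = 2 + 2 = 4)
E(s, Y) = 8*s**2 (E(s, Y) = 2*((4*s)*s) = 2*(4*s**2) = 8*s**2)
X = 60000 (X = (45 + 30)*(8*10**2) = 75*(8*100) = 75*800 = 60000)
X - 1*4117 = 60000 - 1*4117 = 60000 - 4117 = 55883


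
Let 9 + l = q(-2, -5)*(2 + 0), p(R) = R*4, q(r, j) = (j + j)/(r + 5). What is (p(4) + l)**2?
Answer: 1/9 ≈ 0.11111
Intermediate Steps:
q(r, j) = 2*j/(5 + r) (q(r, j) = (2*j)/(5 + r) = 2*j/(5 + r))
p(R) = 4*R
l = -47/3 (l = -9 + (2*(-5)/(5 - 2))*(2 + 0) = -9 + (2*(-5)/3)*2 = -9 + (2*(-5)*(1/3))*2 = -9 - 10/3*2 = -9 - 20/3 = -47/3 ≈ -15.667)
(p(4) + l)**2 = (4*4 - 47/3)**2 = (16 - 47/3)**2 = (1/3)**2 = 1/9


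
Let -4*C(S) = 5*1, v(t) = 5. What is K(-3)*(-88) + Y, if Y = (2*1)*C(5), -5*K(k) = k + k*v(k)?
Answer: -3193/10 ≈ -319.30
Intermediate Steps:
C(S) = -5/4
K(k) = -6*k/5 (K(k) = -(k + k*5)/5 = -(k + 5*k)/5 = -6*k/5)
Y = -5/2 (Y = (2*1)*(-5/4) = 2*(-5/4) = -5/2 ≈ -2.5000)
K(-3)*(-88) + Y = -6/5*(-3)*(-88) - 5/2 = (18/5)*(-88) - 5/2 = -1584/5 - 5/2 = -3193/10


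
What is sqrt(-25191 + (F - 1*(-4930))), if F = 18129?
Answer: 2*I*sqrt(533) ≈ 46.174*I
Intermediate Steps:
sqrt(-25191 + (F - 1*(-4930))) = sqrt(-25191 + (18129 - 1*(-4930))) = sqrt(-25191 + (18129 + 4930)) = sqrt(-25191 + 23059) = sqrt(-2132) = 2*I*sqrt(533)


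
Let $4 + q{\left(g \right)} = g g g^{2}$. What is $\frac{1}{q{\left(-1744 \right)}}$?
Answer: $\frac{1}{9250941239292} \approx 1.081 \cdot 10^{-13}$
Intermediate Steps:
$q{\left(g \right)} = -4 + g^{4}$ ($q{\left(g \right)} = -4 + g g g^{2} = -4 + g g^{3} = -4 + g^{4}$)
$\frac{1}{q{\left(-1744 \right)}} = \frac{1}{-4 + \left(-1744\right)^{4}} = \frac{1}{-4 + 9250941239296} = \frac{1}{9250941239292}$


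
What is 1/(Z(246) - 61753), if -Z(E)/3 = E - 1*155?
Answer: -1/62026 ≈ -1.6122e-5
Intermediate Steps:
Z(E) = 465 - 3*E (Z(E) = -3*(E - 1*155) = -3*(E - 155) = -3*(-155 + E) = 465 - 3*E)
1/(Z(246) - 61753) = 1/((465 - 3*246) - 61753) = 1/((465 - 738) - 61753) = 1/(-273 - 61753) = 1/(-62026) = -1/62026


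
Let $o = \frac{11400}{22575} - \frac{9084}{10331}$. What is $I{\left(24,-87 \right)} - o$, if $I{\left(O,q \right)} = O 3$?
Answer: $\frac{225057404}{3109631} \approx 72.374$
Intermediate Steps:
$I{\left(O,q \right)} = 3 O$
$o = - \frac{1163972}{3109631}$ ($o = 11400 \cdot \frac{1}{22575} - \frac{9084}{10331} = \frac{152}{301} - \frac{9084}{10331} = - \frac{1163972}{3109631} \approx -0.37431$)
$I{\left(24,-87 \right)} - o = 3 \cdot 24 - - \frac{1163972}{3109631} = 72 + \frac{1163972}{3109631} = \frac{225057404}{3109631}$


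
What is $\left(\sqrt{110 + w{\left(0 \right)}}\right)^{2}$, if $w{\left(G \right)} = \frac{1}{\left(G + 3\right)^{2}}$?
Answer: $\frac{991}{9} \approx 110.11$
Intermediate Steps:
$w{\left(G \right)} = \frac{1}{\left(3 + G\right)^{2}}$
$\left(\sqrt{110 + w{\left(0 \right)}}\right)^{2} = \left(\sqrt{110 + \frac{1}{\left(3 + 0\right)^{2}}}\right)^{2} = \left(\sqrt{110 + \frac{1}{9}}\right)^{2} = \left(\sqrt{\frac{991}{9}}\right)^{2} = \left(\frac{\sqrt{991}}{3}\right)^{2} = \frac{991}{9}$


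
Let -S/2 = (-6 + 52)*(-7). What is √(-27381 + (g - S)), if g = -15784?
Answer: I*√43809 ≈ 209.31*I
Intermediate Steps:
S = 644 (S = -2*(-6 + 52)*(-7) = -92*(-7) = -2*(-322) = 644)
√(-27381 + (g - S)) = √(-27381 + (-15784 - 1*644)) = √(-27381 + (-15784 - 644)) = √(-27381 - 16428) = √(-43809) = I*√43809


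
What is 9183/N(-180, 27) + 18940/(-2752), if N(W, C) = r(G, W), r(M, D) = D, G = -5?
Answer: -597517/10320 ≈ -57.899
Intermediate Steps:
N(W, C) = W
9183/N(-180, 27) + 18940/(-2752) = 9183/(-180) + 18940/(-2752) = 9183*(-1/180) + 18940*(-1/2752) = -3061/60 - 4735/688 = -597517/10320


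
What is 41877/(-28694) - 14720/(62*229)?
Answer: -508472663/203698706 ≈ -2.4962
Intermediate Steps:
41877/(-28694) - 14720/(62*229) = 41877*(-1/28694) - 14720/14198 = -41877/28694 - 14720*1/14198 = -41877/28694 - 7360/7099 = -508472663/203698706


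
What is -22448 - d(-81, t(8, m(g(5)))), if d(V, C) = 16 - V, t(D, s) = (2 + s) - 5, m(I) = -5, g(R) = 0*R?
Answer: -22545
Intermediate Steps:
g(R) = 0
t(D, s) = -3 + s
-22448 - d(-81, t(8, m(g(5)))) = -22448 - (16 - 1*(-81)) = -22448 - (16 + 81) = -22448 - 1*97 = -22448 - 97 = -22545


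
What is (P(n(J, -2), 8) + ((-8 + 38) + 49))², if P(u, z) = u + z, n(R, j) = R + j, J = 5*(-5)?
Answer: 3600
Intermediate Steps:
J = -25
(P(n(J, -2), 8) + ((-8 + 38) + 49))² = (((-25 - 2) + 8) + ((-8 + 38) + 49))² = ((-27 + 8) + (30 + 49))² = (-19 + 79)² = 60² = 3600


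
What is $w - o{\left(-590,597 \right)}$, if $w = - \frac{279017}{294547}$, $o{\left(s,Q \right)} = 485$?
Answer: $- \frac{143134312}{294547} \approx -485.95$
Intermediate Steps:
$w = - \frac{279017}{294547}$ ($w = \left(-279017\right) \frac{1}{294547} = - \frac{279017}{294547} \approx -0.94728$)
$w - o{\left(-590,597 \right)} = - \frac{279017}{294547} - 485 = - \frac{143134312}{294547}$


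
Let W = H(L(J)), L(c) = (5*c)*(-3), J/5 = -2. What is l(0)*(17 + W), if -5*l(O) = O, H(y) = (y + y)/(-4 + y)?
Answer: 0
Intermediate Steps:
J = -10 (J = 5*(-2) = -10)
L(c) = -15*c
H(y) = 2*y/(-4 + y) (H(y) = (2*y)/(-4 + y) = 2*y/(-4 + y))
W = 150/73 (W = 2*(-15*(-10))/(-4 - 15*(-10)) = 2*150/(-4 + 150) = 2*150/146 = 2*150*(1/146) = 150/73 ≈ 2.0548)
l(O) = -O/5
l(0)*(17 + W) = (-1/5*0)*(17 + 150/73) = 0*(1391/73) = 0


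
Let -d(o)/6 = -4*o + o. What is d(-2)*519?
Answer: -18684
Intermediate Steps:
d(o) = 18*o (d(o) = -6*(-4*o + o) = -(-18)*o = 18*o)
d(-2)*519 = (18*(-2))*519 = -36*519 = -18684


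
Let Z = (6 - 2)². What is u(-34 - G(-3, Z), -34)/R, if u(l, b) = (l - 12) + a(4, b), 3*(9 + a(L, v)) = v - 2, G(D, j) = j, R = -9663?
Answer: 83/9663 ≈ 0.0085895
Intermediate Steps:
Z = 16 (Z = 4² = 16)
a(L, v) = -29/3 + v/3 (a(L, v) = -9 + (v - 2)/3 = -9 + (-2 + v)/3 = -9 + (-⅔ + v/3) = -29/3 + v/3)
u(l, b) = -65/3 + l + b/3 (u(l, b) = (l - 12) + (-29/3 + b/3) = (-12 + l) + (-29/3 + b/3) = -65/3 + l + b/3)
u(-34 - G(-3, Z), -34)/R = (-65/3 + (-34 - 1*16) + (⅓)*(-34))/(-9663) = (-65/3 + (-34 - 16) - 34/3)*(-1/9663) = (-65/3 - 50 - 34/3)*(-1/9663) = -83*(-1/9663) = 83/9663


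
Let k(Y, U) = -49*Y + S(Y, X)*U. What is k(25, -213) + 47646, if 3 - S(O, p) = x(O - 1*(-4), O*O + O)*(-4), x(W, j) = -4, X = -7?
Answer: 49190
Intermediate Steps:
S(O, p) = -13 (S(O, p) = 3 - (-4)*(-4) = 3 - 1*16 = 3 - 16 = -13)
k(Y, U) = -49*Y - 13*U
k(25, -213) + 47646 = (-49*25 - 13*(-213)) + 47646 = (-1225 + 2769) + 47646 = 1544 + 47646 = 49190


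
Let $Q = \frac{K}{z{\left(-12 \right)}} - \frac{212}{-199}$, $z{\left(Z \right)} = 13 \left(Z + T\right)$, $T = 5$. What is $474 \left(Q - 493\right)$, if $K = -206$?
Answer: $- \frac{4203171774}{18109} \approx -2.321 \cdot 10^{5}$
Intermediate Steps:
$z{\left(Z \right)} = 65 + 13 Z$ ($z{\left(Z \right)} = 13 \left(Z + 5\right) = 13 \left(5 + Z\right) = 65 + 13 Z$)
$Q = \frac{60286}{18109}$ ($Q = - \frac{206}{65 + 13 \left(-12\right)} - \frac{212}{-199} = - \frac{206}{65 - 156} - - \frac{212}{199} = - \frac{206}{-91} + \frac{212}{199} = \left(-206\right) \left(- \frac{1}{91}\right) + \frac{212}{199} = \frac{206}{91} + \frac{212}{199} = \frac{60286}{18109} \approx 3.3291$)
$474 \left(Q - 493\right) = 474 \left(\frac{60286}{18109} - 493\right) = 474 \left(- \frac{8867451}{18109}\right) = - \frac{4203171774}{18109}$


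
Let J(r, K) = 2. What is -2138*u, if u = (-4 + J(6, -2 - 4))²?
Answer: -8552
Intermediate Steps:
u = 4 (u = (-4 + 2)² = (-2)² = 4)
-2138*u = -2138*4 = -8552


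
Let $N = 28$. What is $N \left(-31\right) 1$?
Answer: $-868$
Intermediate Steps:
$N \left(-31\right) 1 = 28 \left(-31\right) 1 = \left(-868\right) 1 = -868$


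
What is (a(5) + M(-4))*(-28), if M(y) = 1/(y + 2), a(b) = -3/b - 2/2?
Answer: 294/5 ≈ 58.800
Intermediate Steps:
a(b) = -1 - 3/b (a(b) = -3/b - 2*1/2 = -3/b - 1 = -1 - 3/b)
M(y) = 1/(2 + y)
(a(5) + M(-4))*(-28) = ((-3 - 1*5)/5 + 1/(2 - 4))*(-28) = ((-3 - 5)/5 + 1/(-2))*(-28) = ((1/5)*(-8) - 1/2)*(-28) = (-8/5 - 1/2)*(-28) = -21/10*(-28) = 294/5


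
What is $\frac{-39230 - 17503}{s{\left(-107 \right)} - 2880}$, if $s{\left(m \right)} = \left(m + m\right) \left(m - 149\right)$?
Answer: $- \frac{56733}{51904} \approx -1.093$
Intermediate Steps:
$s{\left(m \right)} = 2 m \left(-149 + m\right)$
$\frac{-39230 - 17503}{s{\left(-107 \right)} - 2880} = \frac{-39230 - 17503}{2 \left(-107\right) \left(-149 - 107\right) - 2880} = - \frac{56733}{2 \left(-107\right) \left(-256\right) - 2880} = - \frac{56733}{54784 - 2880} = - \frac{56733}{51904}$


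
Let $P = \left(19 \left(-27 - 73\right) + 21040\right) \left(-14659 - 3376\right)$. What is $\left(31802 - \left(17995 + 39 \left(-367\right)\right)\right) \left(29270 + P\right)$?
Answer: $-9705916915600$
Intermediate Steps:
$P = -345189900$ ($P = \left(19 \left(-100\right) + 21040\right) \left(-18035\right) = \left(-1900 + 21040\right) \left(-18035\right) = 19140 \left(-18035\right) = -345189900$)
$\left(31802 - \left(17995 + 39 \left(-367\right)\right)\right) \left(29270 + P\right) = \left(31802 - \left(17995 + 39 \left(-367\right)\right)\right) \left(29270 - 345189900\right) = \left(31802 - 3682\right) \left(-345160630\right) = 28120 \left(-345160630\right) = -9705916915600$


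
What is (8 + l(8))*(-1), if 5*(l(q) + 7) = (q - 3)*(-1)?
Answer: 0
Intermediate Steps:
l(q) = -32/5 - q/5 (l(q) = -7 + ((q - 3)*(-1))/5 = -7 + ((-3 + q)*(-1))/5 = -7 + (3 - q)/5 = -7 + (⅗ - q/5) = -32/5 - q/5)
(8 + l(8))*(-1) = (8 + (-32/5 - ⅕*8))*(-1) = (8 + (-32/5 - 8/5))*(-1) = (8 - 8)*(-1) = 0*(-1) = 0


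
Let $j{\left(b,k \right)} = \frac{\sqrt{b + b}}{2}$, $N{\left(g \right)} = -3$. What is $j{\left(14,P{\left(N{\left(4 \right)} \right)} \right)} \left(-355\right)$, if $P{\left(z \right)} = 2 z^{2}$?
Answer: $- 355 \sqrt{7} \approx -939.24$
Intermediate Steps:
$j{\left(b,k \right)} = \frac{\sqrt{2} \sqrt{b}}{2}$ ($j{\left(b,k \right)} = \sqrt{2 b} \frac{1}{2} = \sqrt{2} \sqrt{b} \frac{1}{2} = \frac{\sqrt{2} \sqrt{b}}{2}$)
$j{\left(14,P{\left(N{\left(4 \right)} \right)} \right)} \left(-355\right) = \frac{\sqrt{2} \sqrt{14}}{2} \left(-355\right) = \sqrt{7} \left(-355\right) = - 355 \sqrt{7}$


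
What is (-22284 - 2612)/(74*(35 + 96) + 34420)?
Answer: -12448/22057 ≈ -0.56436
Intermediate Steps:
(-22284 - 2612)/(74*(35 + 96) + 34420) = -24896/(74*131 + 34420) = -24896/(9694 + 34420) = -24896/44114 = -24896*1/44114 = -12448/22057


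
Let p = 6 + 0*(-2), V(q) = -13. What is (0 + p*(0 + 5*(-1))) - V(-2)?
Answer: -17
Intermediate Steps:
p = 6 (p = 6 + 0 = 6)
(0 + p*(0 + 5*(-1))) - V(-2) = (0 + 6*(0 + 5*(-1))) - 1*(-13) = (0 + 6*(0 - 5)) + 13 = (0 + 6*(-5)) + 13 = (0 - 30) + 13 = -30 + 13 = -17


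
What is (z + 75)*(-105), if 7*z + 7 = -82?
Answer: -6540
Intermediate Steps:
z = -89/7 (z = -1 + (⅐)*(-82) = -1 - 82/7 = -89/7 ≈ -12.714)
(z + 75)*(-105) = (-89/7 + 75)*(-105) = (436/7)*(-105) = -6540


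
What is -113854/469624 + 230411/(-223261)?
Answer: -66812846679/52424361932 ≈ -1.2745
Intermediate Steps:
-113854/469624 + 230411/(-223261) = -113854*1/469624 + 230411*(-1/223261) = -56927/234812 - 230411/223261 = -66812846679/52424361932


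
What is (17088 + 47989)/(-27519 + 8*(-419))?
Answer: -65077/30871 ≈ -2.1080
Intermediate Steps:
(17088 + 47989)/(-27519 + 8*(-419)) = 65077/(-27519 - 3352) = 65077/(-30871) = 65077*(-1/30871) = -65077/30871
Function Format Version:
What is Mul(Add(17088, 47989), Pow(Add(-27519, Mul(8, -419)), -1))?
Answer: Rational(-65077, 30871) ≈ -2.1080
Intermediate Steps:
Mul(Add(17088, 47989), Pow(Add(-27519, Mul(8, -419)), -1)) = Mul(65077, Pow(Add(-27519, -3352), -1)) = Mul(65077, Pow(-30871, -1)) = Mul(65077, Rational(-1, 30871)) = Rational(-65077, 30871)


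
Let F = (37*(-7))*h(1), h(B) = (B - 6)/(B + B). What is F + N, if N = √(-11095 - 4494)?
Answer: 1295/2 + I*√15589 ≈ 647.5 + 124.86*I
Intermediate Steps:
N = I*√15589 (N = √(-15589) = I*√15589 ≈ 124.86*I)
h(B) = (-6 + B)/(2*B) (h(B) = (-6 + B)/((2*B)) = (-6 + B)*(1/(2*B)) = (-6 + B)/(2*B))
F = 1295/2 (F = (37*(-7))*((½)*(-6 + 1)/1) = -259*(-5)/2 = -259*(-5/2) = 1295/2 ≈ 647.50)
F + N = 1295/2 + I*√15589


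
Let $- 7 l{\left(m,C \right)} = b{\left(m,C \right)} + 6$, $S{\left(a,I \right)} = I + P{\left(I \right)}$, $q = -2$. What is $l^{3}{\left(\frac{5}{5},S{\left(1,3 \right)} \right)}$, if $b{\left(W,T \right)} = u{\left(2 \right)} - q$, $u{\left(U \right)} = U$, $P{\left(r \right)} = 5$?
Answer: $- \frac{1000}{343} \approx -2.9155$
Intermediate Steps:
$S{\left(a,I \right)} = 5 + I$ ($S{\left(a,I \right)} = I + 5 = 5 + I$)
$b{\left(W,T \right)} = 4$ ($b{\left(W,T \right)} = 2 - -2 = 2 + 2 = 4$)
$l{\left(m,C \right)} = - \frac{10}{7}$ ($l{\left(m,C \right)} = - \frac{4 + 6}{7} = \left(- \frac{1}{7}\right) 10 = - \frac{10}{7}$)
$l^{3}{\left(\frac{5}{5},S{\left(1,3 \right)} \right)} = \left(- \frac{10}{7}\right)^{3} = - \frac{1000}{343}$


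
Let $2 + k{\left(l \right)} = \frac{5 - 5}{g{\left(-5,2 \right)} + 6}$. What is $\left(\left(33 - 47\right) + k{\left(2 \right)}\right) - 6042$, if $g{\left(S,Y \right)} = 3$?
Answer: $-6058$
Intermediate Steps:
$k{\left(l \right)} = -2$ ($k{\left(l \right)} = -2 + \frac{5 - 5}{3 + 6} = -2 + \frac{0}{9} = -2 + 0 \cdot \frac{1}{9} = -2 + 0 = -2$)
$\left(\left(33 - 47\right) + k{\left(2 \right)}\right) - 6042 = \left(\left(33 - 47\right) - 2\right) - 6042 = \left(-14 - 2\right) - 6042 = -16 - 6042 = -6058$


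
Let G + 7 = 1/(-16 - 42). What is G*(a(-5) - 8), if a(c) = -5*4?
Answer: 5698/29 ≈ 196.48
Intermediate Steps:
G = -407/58 (G = -7 + 1/(-16 - 42) = -7 + 1/(-58) = -7 - 1/58 = -407/58 ≈ -7.0172)
a(c) = -20
G*(a(-5) - 8) = -407*(-20 - 8)/58 = -407/58*(-28) = 5698/29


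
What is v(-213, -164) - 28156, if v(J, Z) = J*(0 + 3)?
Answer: -28795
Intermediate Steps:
v(J, Z) = 3*J (v(J, Z) = J*3 = 3*J)
v(-213, -164) - 28156 = 3*(-213) - 28156 = -639 - 28156 = -28795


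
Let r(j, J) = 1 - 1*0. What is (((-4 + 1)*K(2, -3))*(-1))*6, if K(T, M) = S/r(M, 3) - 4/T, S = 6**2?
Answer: 612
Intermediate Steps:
S = 36
r(j, J) = 1 (r(j, J) = 1 + 0 = 1)
K(T, M) = 36 - 4/T (K(T, M) = 36/1 - 4/T = 36*1 - 4/T = 36 - 4/T)
(((-4 + 1)*K(2, -3))*(-1))*6 = (((-4 + 1)*(36 - 4/2))*(-1))*6 = (-3*(36 - 4*1/2)*(-1))*6 = (-3*(36 - 2)*(-1))*6 = (-3*34*(-1))*6 = -102*(-1)*6 = 102*6 = 612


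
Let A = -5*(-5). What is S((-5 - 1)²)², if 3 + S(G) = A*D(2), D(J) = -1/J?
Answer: 961/4 ≈ 240.25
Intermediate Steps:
A = 25
S(G) = -31/2 (S(G) = -3 + 25*(-1/2) = -3 + 25*(-1*½) = -3 + 25*(-½) = -3 - 25/2 = -31/2)
S((-5 - 1)²)² = (-31/2)² = 961/4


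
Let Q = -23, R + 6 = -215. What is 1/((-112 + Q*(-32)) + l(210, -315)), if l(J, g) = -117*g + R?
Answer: 1/37258 ≈ 2.6840e-5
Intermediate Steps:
R = -221 (R = -6 - 215 = -221)
l(J, g) = -221 - 117*g (l(J, g) = -117*g - 221 = -221 - 117*g)
1/((-112 + Q*(-32)) + l(210, -315)) = 1/((-112 - 23*(-32)) + (-221 - 117*(-315))) = 1/((-112 + 736) + (-221 + 36855)) = 1/(624 + 36634) = 1/37258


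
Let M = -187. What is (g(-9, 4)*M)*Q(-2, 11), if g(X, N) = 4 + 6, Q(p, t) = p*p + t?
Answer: -28050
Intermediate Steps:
Q(p, t) = t + p**2 (Q(p, t) = p**2 + t = t + p**2)
g(X, N) = 10
(g(-9, 4)*M)*Q(-2, 11) = (10*(-187))*(11 + (-2)**2) = -1870*(11 + 4) = -1870*15 = -28050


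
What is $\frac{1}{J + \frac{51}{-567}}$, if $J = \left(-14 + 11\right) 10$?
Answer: $- \frac{189}{5687} \approx -0.033234$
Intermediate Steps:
$J = -30$ ($J = \left(-3\right) 10 = -30$)
$\frac{1}{J + \frac{51}{-567}} = \frac{1}{-30 + \frac{51}{-567}} = \frac{1}{-30 + 51 \left(- \frac{1}{567}\right)} = \frac{1}{-30 - \frac{17}{189}} = \frac{1}{- \frac{5687}{189}} = - \frac{189}{5687}$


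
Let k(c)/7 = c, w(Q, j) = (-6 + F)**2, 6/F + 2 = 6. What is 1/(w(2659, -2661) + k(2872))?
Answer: 4/80497 ≈ 4.9691e-5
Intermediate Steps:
F = 3/2 (F = 6/(-2 + 6) = 6/4 = 6*(1/4) = 3/2 ≈ 1.5000)
w(Q, j) = 81/4 (w(Q, j) = (-6 + 3/2)**2 = (-9/2)**2 = 81/4)
k(c) = 7*c
1/(w(2659, -2661) + k(2872)) = 1/(81/4 + 7*2872) = 1/(81/4 + 20104) = 1/(80497/4) = 4/80497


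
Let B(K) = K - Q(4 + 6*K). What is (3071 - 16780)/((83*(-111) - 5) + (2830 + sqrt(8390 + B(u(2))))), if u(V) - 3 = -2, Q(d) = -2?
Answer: 87573092/40798151 + 13709*sqrt(8393)/40798151 ≈ 2.1773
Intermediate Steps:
u(V) = 1 (u(V) = 3 - 2 = 1)
B(K) = 2 + K (B(K) = K - 1*(-2) = K + 2 = 2 + K)
(3071 - 16780)/((83*(-111) - 5) + (2830 + sqrt(8390 + B(u(2))))) = (3071 - 16780)/((83*(-111) - 5) + (2830 + sqrt(8390 + (2 + 1)))) = -13709/((-9213 - 5) + (2830 + sqrt(8390 + 3))) = -13709/(-9218 + (2830 + sqrt(8393))) = -13709/(-6388 + sqrt(8393))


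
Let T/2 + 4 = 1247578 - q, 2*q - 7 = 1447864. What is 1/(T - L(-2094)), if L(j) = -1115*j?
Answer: -1/1287533 ≈ -7.7668e-7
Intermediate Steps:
q = 1447871/2 (q = 7/2 + (1/2)*1447864 = 7/2 + 723932 = 1447871/2 ≈ 7.2394e+5)
T = 1047277 (T = -8 + 2*(1247578 - 1*1447871/2) = -8 + 2*(1247578 - 1447871/2) = -8 + 2*(1047285/2) = -8 + 1047285 = 1047277)
1/(T - L(-2094)) = 1/(1047277 - (-1115)*(-2094)) = 1/(1047277 - 1*2334810) = 1/(1047277 - 2334810) = 1/(-1287533) = -1/1287533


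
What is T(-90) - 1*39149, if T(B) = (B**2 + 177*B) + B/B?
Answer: -46978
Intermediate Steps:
T(B) = 1 + B**2 + 177*B (T(B) = (B**2 + 177*B) + 1 = 1 + B**2 + 177*B)
T(-90) - 1*39149 = (1 + (-90)**2 + 177*(-90)) - 1*39149 = (1 + 8100 - 15930) - 39149 = -7829 - 39149 = -46978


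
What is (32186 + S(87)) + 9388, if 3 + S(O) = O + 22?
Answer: 41680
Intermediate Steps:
S(O) = 19 + O (S(O) = -3 + (O + 22) = -3 + (22 + O) = 19 + O)
(32186 + S(87)) + 9388 = (32186 + (19 + 87)) + 9388 = (32186 + 106) + 9388 = 32292 + 9388 = 41680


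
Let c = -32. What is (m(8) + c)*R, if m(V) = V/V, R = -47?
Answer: 1457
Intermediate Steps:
m(V) = 1
(m(8) + c)*R = (1 - 32)*(-47) = -31*(-47) = 1457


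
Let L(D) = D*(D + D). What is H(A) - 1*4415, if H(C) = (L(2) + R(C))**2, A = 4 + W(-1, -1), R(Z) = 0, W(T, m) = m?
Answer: -4351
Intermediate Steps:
L(D) = 2*D**2 (L(D) = D*(2*D) = 2*D**2)
A = 3 (A = 4 - 1 = 3)
H(C) = 64 (H(C) = (2*2**2 + 0)**2 = (2*4 + 0)**2 = (8 + 0)**2 = 8**2 = 64)
H(A) - 1*4415 = 64 - 1*4415 = 64 - 4415 = -4351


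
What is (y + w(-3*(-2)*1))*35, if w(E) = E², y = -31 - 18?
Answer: -455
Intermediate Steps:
y = -49
(y + w(-3*(-2)*1))*35 = (-49 + (-3*(-2)*1)²)*35 = (-49 + (6*1)²)*35 = (-49 + 6²)*35 = (-49 + 36)*35 = -13*35 = -455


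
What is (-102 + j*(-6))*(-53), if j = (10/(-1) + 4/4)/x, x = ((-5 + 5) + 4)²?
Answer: 41817/8 ≈ 5227.1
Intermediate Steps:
x = 16 (x = (0 + 4)² = 4² = 16)
j = -9/16 (j = (10/(-1) + 4/4)/16 = (10*(-1) + 4*(¼))*(1/16) = (-10 + 1)*(1/16) = -9*1/16 = -9/16 ≈ -0.56250)
(-102 + j*(-6))*(-53) = (-102 - 9/16*(-6))*(-53) = (-102 + 27/8)*(-53) = -789/8*(-53) = 41817/8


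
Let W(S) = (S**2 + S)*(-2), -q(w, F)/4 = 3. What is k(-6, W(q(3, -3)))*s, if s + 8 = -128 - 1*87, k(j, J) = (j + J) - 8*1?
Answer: 61994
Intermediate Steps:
q(w, F) = -12 (q(w, F) = -4*3 = -12)
W(S) = -2*S - 2*S**2 (W(S) = (S + S**2)*(-2) = -2*S - 2*S**2)
k(j, J) = -8 + J + j (k(j, J) = (J + j) - 8 = -8 + J + j)
s = -223 (s = -8 + (-128 - 1*87) = -8 + (-128 - 87) = -8 - 215 = -223)
k(-6, W(q(3, -3)))*s = (-8 - 2*(-12)*(1 - 12) - 6)*(-223) = (-8 - 2*(-12)*(-11) - 6)*(-223) = (-8 - 264 - 6)*(-223) = -278*(-223) = 61994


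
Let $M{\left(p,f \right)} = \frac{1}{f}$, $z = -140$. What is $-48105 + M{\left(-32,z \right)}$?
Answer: $- \frac{6734701}{140} \approx -48105.0$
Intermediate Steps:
$-48105 + M{\left(-32,z \right)} = -48105 + \frac{1}{-140} = -48105 - \frac{1}{140} = - \frac{6734701}{140}$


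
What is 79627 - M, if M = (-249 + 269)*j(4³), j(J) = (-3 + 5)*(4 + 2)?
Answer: 79387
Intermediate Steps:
j(J) = 12 (j(J) = 2*6 = 12)
M = 240 (M = (-249 + 269)*12 = 20*12 = 240)
79627 - M = 79627 - 1*240 = 79627 - 240 = 79387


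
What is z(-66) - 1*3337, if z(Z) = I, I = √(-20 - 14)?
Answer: -3337 + I*√34 ≈ -3337.0 + 5.831*I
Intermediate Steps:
I = I*√34 (I = √(-34) = I*√34 ≈ 5.8309*I)
z(Z) = I*√34
z(-66) - 1*3337 = I*√34 - 1*3337 = I*√34 - 3337 = -3337 + I*√34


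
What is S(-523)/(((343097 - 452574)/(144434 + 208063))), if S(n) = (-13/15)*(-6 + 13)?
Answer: 10692409/547385 ≈ 19.534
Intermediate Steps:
S(n) = -91/15 (S(n) = -13*1/15*7 = -13/15*7 = -91/15)
S(-523)/(((343097 - 452574)/(144434 + 208063))) = -91*(144434 + 208063)/(343097 - 452574)/15 = -91/(15*((-109477/352497))) = -91/(15*((-109477*1/352497))) = -91/(15*(-109477/352497)) = -91/15*(-352497/109477) = 10692409/547385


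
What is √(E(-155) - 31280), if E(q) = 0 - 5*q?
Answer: I*√30505 ≈ 174.66*I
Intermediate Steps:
E(q) = -5*q
√(E(-155) - 31280) = √(-5*(-155) - 31280) = √(775 - 31280) = √(-30505) = I*√30505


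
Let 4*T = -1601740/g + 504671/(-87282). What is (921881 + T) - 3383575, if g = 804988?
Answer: -172961126620323911/70260962616 ≈ -2.4617e+6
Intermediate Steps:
T = -136514292407/70260962616 (T = (-1601740/804988 + 504671/(-87282))/4 = (-1601740*1/804988 + 504671*(-1/87282))/4 = (-400435/201247 - 504671/87282)/4 = (1/4)*(-136514292407/17565240654) = -136514292407/70260962616 ≈ -1.9430)
(921881 + T) - 3383575 = (921881 - 136514292407/70260962616) - 3383575 = 64772109963108289/70260962616 - 3383575 = -172961126620323911/70260962616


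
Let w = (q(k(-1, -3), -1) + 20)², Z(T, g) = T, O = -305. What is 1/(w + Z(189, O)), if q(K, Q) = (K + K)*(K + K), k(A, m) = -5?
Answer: 1/14589 ≈ 6.8545e-5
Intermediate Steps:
q(K, Q) = 4*K² (q(K, Q) = (2*K)*(2*K) = 4*K²)
w = 14400 (w = (4*(-5)² + 20)² = (4*25 + 20)² = (100 + 20)² = 120² = 14400)
1/(w + Z(189, O)) = 1/(14400 + 189) = 1/14589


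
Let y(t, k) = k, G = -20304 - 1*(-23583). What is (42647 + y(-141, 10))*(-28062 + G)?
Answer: -1057168431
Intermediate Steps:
G = 3279 (G = -20304 + 23583 = 3279)
(42647 + y(-141, 10))*(-28062 + G) = (42647 + 10)*(-28062 + 3279) = 42657*(-24783) = -1057168431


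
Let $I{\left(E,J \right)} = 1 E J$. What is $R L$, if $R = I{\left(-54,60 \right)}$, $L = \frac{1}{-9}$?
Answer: $360$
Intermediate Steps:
$I{\left(E,J \right)} = E J$
$L = - \frac{1}{9} \approx -0.11111$
$R = -3240$ ($R = \left(-54\right) 60 = -3240$)
$R L = \left(-3240\right) \left(- \frac{1}{9}\right) = 360$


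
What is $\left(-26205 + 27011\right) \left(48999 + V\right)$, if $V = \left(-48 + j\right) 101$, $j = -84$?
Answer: $28747602$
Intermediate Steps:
$V = -13332$ ($V = \left(-48 - 84\right) 101 = \left(-132\right) 101 = -13332$)
$\left(-26205 + 27011\right) \left(48999 + V\right) = \left(-26205 + 27011\right) \left(48999 - 13332\right) = 806 \cdot 35667 = 28747602$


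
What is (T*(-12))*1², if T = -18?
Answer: 216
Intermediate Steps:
(T*(-12))*1² = -18*(-12)*1² = 216*1 = 216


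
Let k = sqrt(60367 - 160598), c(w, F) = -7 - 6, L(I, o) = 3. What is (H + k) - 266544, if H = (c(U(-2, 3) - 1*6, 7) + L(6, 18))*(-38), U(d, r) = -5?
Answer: -266164 + I*sqrt(100231) ≈ -2.6616e+5 + 316.59*I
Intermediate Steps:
c(w, F) = -13
k = I*sqrt(100231) (k = sqrt(-100231) = I*sqrt(100231) ≈ 316.59*I)
H = 380 (H = (-13 + 3)*(-38) = -10*(-38) = 380)
(H + k) - 266544 = (380 + I*sqrt(100231)) - 266544 = -266164 + I*sqrt(100231)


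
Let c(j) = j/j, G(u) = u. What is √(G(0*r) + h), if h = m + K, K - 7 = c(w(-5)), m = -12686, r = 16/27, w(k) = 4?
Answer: I*√12678 ≈ 112.6*I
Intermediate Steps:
r = 16/27 (r = 16*(1/27) = 16/27 ≈ 0.59259)
c(j) = 1
K = 8 (K = 7 + 1 = 8)
h = -12678 (h = -12686 + 8 = -12678)
√(G(0*r) + h) = √(0*(16/27) - 12678) = √(0 - 12678) = √(-12678) = I*√12678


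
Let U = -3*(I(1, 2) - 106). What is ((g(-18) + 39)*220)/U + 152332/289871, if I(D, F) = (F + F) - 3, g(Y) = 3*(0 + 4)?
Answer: 220022480/6087291 ≈ 36.145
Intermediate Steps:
g(Y) = 12 (g(Y) = 3*4 = 12)
I(D, F) = -3 + 2*F (I(D, F) = 2*F - 3 = -3 + 2*F)
U = 315 (U = -3*((-3 + 2*2) - 106) = -3*((-3 + 4) - 106) = -3*(1 - 106) = -3*(-105) = 315)
((g(-18) + 39)*220)/U + 152332/289871 = ((12 + 39)*220)/315 + 152332/289871 = (51*220)*(1/315) + 152332*(1/289871) = 11220*(1/315) + 152332/289871 = 748/21 + 152332/289871 = 220022480/6087291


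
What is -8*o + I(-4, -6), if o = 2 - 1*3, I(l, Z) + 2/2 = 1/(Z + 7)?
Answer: 8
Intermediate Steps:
I(l, Z) = -1 + 1/(7 + Z) (I(l, Z) = -1 + 1/(Z + 7) = -1 + 1/(7 + Z))
o = -1 (o = 2 - 3 = -1)
-8*o + I(-4, -6) = -8*(-1) + (-6 - 1*(-6))/(7 - 6) = 8 + (-6 + 6)/1 = 8 + 1*0 = 8 + 0 = 8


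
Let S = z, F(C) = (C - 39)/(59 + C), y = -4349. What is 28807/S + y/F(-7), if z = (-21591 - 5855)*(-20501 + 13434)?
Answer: 21931933433829/4461100286 ≈ 4916.3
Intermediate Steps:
F(C) = (-39 + C)/(59 + C)
z = 193960882 (z = -27446*(-7067) = 193960882)
S = 193960882
28807/S + y/F(-7) = 28807/193960882 - 4349*(59 - 7)/(-39 - 7) = 28807*(1/193960882) - 4349/(-46/52) = 28807/193960882 - 4349/((1/52)*(-46)) = 28807/193960882 - 4349/(-23/26) = 28807/193960882 - 4349*(-26/23) = 28807/193960882 + 113074/23 = 21931933433829/4461100286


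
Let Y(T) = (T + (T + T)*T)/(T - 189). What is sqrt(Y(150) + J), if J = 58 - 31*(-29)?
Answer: I*sqrt(33917)/13 ≈ 14.167*I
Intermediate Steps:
J = 957 (J = 58 + 899 = 957)
Y(T) = (T + 2*T**2)/(-189 + T) (Y(T) = (T + (2*T)*T)/(-189 + T) = (T + 2*T**2)/(-189 + T))
sqrt(Y(150) + J) = sqrt(150*(1 + 2*150)/(-189 + 150) + 957) = sqrt(150*(1 + 300)/(-39) + 957) = sqrt(150*(-1/39)*301 + 957) = sqrt(-15050/13 + 957) = sqrt(-2609/13) = I*sqrt(33917)/13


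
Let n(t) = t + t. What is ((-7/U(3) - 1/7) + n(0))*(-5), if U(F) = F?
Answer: 260/21 ≈ 12.381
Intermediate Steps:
n(t) = 2*t
((-7/U(3) - 1/7) + n(0))*(-5) = ((-7/3 - 1/7) + 2*0)*(-5) = ((-7*1/3 - 1*1/7) + 0)*(-5) = ((-7/3 - 1/7) + 0)*(-5) = (-52/21 + 0)*(-5) = -52/21*(-5) = 260/21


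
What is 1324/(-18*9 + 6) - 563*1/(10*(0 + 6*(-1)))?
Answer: 233/260 ≈ 0.89615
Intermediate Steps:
1324/(-18*9 + 6) - 563*1/(10*(0 + 6*(-1))) = 1324/(-162 + 6) - 563*1/(10*(0 - 6)) = 1324/(-156) - 563/((-6*10)) = 1324*(-1/156) - 563/(-60) = -331/39 - 563*(-1/60) = -331/39 + 563/60 = 233/260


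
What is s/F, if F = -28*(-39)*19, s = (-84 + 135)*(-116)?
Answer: -493/1729 ≈ -0.28514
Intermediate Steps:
s = -5916 (s = 51*(-116) = -5916)
F = 20748 (F = 1092*19 = 20748)
s/F = -5916/20748 = -5916*1/20748 = -493/1729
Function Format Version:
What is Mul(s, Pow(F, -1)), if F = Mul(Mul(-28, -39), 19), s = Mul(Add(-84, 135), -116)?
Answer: Rational(-493, 1729) ≈ -0.28514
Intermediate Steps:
s = -5916 (s = Mul(51, -116) = -5916)
F = 20748 (F = Mul(1092, 19) = 20748)
Mul(s, Pow(F, -1)) = Mul(-5916, Pow(20748, -1)) = Mul(-5916, Rational(1, 20748)) = Rational(-493, 1729)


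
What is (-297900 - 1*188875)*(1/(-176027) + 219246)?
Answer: -18786212543647775/176027 ≈ -1.0672e+11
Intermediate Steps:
(-297900 - 1*188875)*(1/(-176027) + 219246) = (-297900 - 188875)*(-1/176027 + 219246) = -486775*38593215641/176027 = -18786212543647775/176027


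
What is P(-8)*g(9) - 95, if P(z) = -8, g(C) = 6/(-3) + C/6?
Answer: -91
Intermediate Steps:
g(C) = -2 + C/6 (g(C) = 6*(-⅓) + C*(⅙) = -2 + C/6)
P(-8)*g(9) - 95 = -8*(-2 + (⅙)*9) - 95 = -8*(-2 + 3/2) - 95 = -8*(-½) - 95 = 4 - 95 = -91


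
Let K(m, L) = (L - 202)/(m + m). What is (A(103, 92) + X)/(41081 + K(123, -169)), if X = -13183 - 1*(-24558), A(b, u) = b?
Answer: 2823588/10105555 ≈ 0.27941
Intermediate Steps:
X = 11375 (X = -13183 + 24558 = 11375)
K(m, L) = (-202 + L)/(2*m) (K(m, L) = (-202 + L)/((2*m)) = (-202 + L)*(1/(2*m)) = (-202 + L)/(2*m))
(A(103, 92) + X)/(41081 + K(123, -169)) = (103 + 11375)/(41081 + (1/2)*(-202 - 169)/123) = 11478/(41081 + (1/2)*(1/123)*(-371)) = 11478/(41081 - 371/246) = 11478/(10105555/246) = 11478*(246/10105555) = 2823588/10105555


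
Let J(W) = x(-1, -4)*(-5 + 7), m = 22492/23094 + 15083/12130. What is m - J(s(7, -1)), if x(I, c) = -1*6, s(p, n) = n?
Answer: 1991358701/140065110 ≈ 14.217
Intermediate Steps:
x(I, c) = -6
m = 310577381/140065110 (m = 22492*(1/23094) + 15083*(1/12130) = 11246/11547 + 15083/12130 = 310577381/140065110 ≈ 2.2174)
J(W) = -12 (J(W) = -6*(-5 + 7) = -6*2 = -12)
m - J(s(7, -1)) = 310577381/140065110 - 1*(-12) = 310577381/140065110 + 12 = 1991358701/140065110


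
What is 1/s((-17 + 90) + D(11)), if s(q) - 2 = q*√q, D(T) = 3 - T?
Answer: -2/274621 + 65*√65/274621 ≈ 0.0019010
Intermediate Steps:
s(q) = 2 + q^(3/2) (s(q) = 2 + q*√q = 2 + q^(3/2))
1/s((-17 + 90) + D(11)) = 1/(2 + ((-17 + 90) + (3 - 1*11))^(3/2)) = 1/(2 + (73 + (3 - 11))^(3/2)) = 1/(2 + (73 - 8)^(3/2)) = 1/(2 + 65^(3/2)) = 1/(2 + 65*√65)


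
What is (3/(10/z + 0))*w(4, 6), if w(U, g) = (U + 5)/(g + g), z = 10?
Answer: 9/4 ≈ 2.2500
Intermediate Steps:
w(U, g) = (5 + U)/(2*g) (w(U, g) = (5 + U)/((2*g)) = (5 + U)*(1/(2*g)) = (5 + U)/(2*g))
(3/(10/z + 0))*w(4, 6) = (3/(10/10 + 0))*((½)*(5 + 4)/6) = (3/(10*(⅒) + 0))*((½)*(⅙)*9) = (3/(1 + 0))*(¾) = (3/1)*(¾) = (3*1)*(¾) = 3*(¾) = 9/4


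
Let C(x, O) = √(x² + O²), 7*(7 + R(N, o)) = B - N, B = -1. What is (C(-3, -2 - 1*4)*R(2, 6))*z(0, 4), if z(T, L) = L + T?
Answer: -624*√5/7 ≈ -199.33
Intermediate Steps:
R(N, o) = -50/7 - N/7 (R(N, o) = -7 + (-1 - N)/7 = -7 + (-⅐ - N/7) = -50/7 - N/7)
C(x, O) = √(O² + x²)
(C(-3, -2 - 1*4)*R(2, 6))*z(0, 4) = (√((-2 - 1*4)² + (-3)²)*(-50/7 - ⅐*2))*(4 + 0) = (√((-2 - 4)² + 9)*(-50/7 - 2/7))*4 = (√((-6)² + 9)*(-52/7))*4 = (√(36 + 9)*(-52/7))*4 = (√45*(-52/7))*4 = ((3*√5)*(-52/7))*4 = -156*√5/7*4 = -624*√5/7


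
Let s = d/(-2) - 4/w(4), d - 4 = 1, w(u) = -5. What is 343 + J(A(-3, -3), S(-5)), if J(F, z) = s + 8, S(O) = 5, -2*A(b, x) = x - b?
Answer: 3493/10 ≈ 349.30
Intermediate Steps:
d = 5 (d = 4 + 1 = 5)
A(b, x) = b/2 - x/2 (A(b, x) = -(x - b)/2 = b/2 - x/2)
s = -17/10 (s = 5/(-2) - 4/(-5) = 5*(-1/2) - 4*(-1/5) = -5/2 + 4/5 = -17/10 ≈ -1.7000)
J(F, z) = 63/10 (J(F, z) = -17/10 + 8 = 63/10)
343 + J(A(-3, -3), S(-5)) = 343 + 63/10 = 3493/10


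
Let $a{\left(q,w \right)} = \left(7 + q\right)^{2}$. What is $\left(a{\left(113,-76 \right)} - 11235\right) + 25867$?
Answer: $29032$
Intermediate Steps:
$\left(a{\left(113,-76 \right)} - 11235\right) + 25867 = \left(\left(7 + 113\right)^{2} - 11235\right) + 25867 = \left(120^{2} - 11235\right) + 25867 = \left(14400 - 11235\right) + 25867 = 3165 + 25867 = 29032$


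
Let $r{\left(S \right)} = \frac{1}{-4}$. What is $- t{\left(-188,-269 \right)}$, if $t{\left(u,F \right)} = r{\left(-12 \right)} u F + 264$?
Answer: $12379$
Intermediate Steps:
$r{\left(S \right)} = - \frac{1}{4}$
$t{\left(u,F \right)} = 264 - \frac{F u}{4}$ ($t{\left(u,F \right)} = - \frac{u}{4} F + 264 = - \frac{F u}{4} + 264 = 264 - \frac{F u}{4}$)
$- t{\left(-188,-269 \right)} = - (264 - \left(- \frac{269}{4}\right) \left(-188\right)) = - (264 - 12643) = \left(-1\right) \left(-12379\right) = 12379$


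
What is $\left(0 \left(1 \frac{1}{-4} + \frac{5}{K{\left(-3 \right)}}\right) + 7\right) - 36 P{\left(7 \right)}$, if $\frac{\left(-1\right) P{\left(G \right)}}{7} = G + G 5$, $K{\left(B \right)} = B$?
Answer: $10591$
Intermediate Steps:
$P{\left(G \right)} = - 42 G$ ($P{\left(G \right)} = - 7 \left(G + G 5\right) = - 7 \left(G + 5 G\right) = - 7 \cdot 6 G = - 42 G$)
$\left(0 \left(1 \frac{1}{-4} + \frac{5}{K{\left(-3 \right)}}\right) + 7\right) - 36 P{\left(7 \right)} = \left(0 \left(1 \frac{1}{-4} + \frac{5}{-3}\right) + 7\right) - 36 \left(\left(-42\right) 7\right) = \left(0 \left(1 \left(- \frac{1}{4}\right) + 5 \left(- \frac{1}{3}\right)\right) + 7\right) - -10584 = \left(0 \left(- \frac{1}{4} - \frac{5}{3}\right) + 7\right) + 10584 = \left(0 \left(- \frac{23}{12}\right) + 7\right) + 10584 = \left(0 + 7\right) + 10584 = 7 + 10584 = 10591$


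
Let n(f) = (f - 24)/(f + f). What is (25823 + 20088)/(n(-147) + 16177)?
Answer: 4499278/1585403 ≈ 2.8379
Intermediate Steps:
n(f) = (-24 + f)/(2*f) (n(f) = (-24 + f)/((2*f)) = (-24 + f)*(1/(2*f)) = (-24 + f)/(2*f))
(25823 + 20088)/(n(-147) + 16177) = (25823 + 20088)/((1/2)*(-24 - 147)/(-147) + 16177) = 45911/((1/2)*(-1/147)*(-171) + 16177) = 45911/(57/98 + 16177) = 45911/(1585403/98) = 45911*(98/1585403) = 4499278/1585403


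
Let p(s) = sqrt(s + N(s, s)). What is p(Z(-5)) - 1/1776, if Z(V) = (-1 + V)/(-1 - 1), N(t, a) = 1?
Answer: 3551/1776 ≈ 1.9994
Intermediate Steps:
Z(V) = 1/2 - V/2 (Z(V) = (-1 + V)/(-2) = (-1 + V)*(-1/2) = 1/2 - V/2)
p(s) = sqrt(1 + s) (p(s) = sqrt(s + 1) = sqrt(1 + s))
p(Z(-5)) - 1/1776 = sqrt(1 + (1/2 - 1/2*(-5))) - 1/1776 = sqrt(1 + (1/2 + 5/2)) - 1*1/1776 = sqrt(1 + 3) - 1/1776 = sqrt(4) - 1/1776 = 2 - 1/1776 = 3551/1776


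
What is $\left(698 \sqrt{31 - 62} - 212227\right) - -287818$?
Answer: $75591 + 698 i \sqrt{31} \approx 75591.0 + 3886.3 i$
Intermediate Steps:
$\left(698 \sqrt{31 - 62} - 212227\right) - -287818 = \left(698 \sqrt{-31} - 212227\right) + 287818 = \left(698 i \sqrt{31} - 212227\right) + 287818 = \left(-212227 + 698 i \sqrt{31}\right) + 287818 = 75591 + 698 i \sqrt{31}$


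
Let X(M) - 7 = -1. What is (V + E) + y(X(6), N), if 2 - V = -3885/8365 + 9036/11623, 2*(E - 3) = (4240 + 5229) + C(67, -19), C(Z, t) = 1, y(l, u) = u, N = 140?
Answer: 13555267909/2777897 ≈ 4879.7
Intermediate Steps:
X(M) = 6 (X(M) = 7 - 1 = 6)
E = 4738 (E = 3 + ((4240 + 5229) + 1)/2 = 3 + (9469 + 1)/2 = 3 + (1/2)*9470 = 3 + 4735 = 4738)
V = 4686343/2777897 (V = 2 - (-3885/8365 + 9036/11623) = 2 - (-3885*1/8365 + 9036*(1/11623)) = 2 - (-111/239 + 9036/11623) = 2 - 1*869451/2777897 = 2 - 869451/2777897 = 4686343/2777897 ≈ 1.6870)
(V + E) + y(X(6), N) = (4686343/2777897 + 4738) + 140 = 13166362329/2777897 + 140 = 13555267909/2777897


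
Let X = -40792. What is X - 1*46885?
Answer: -87677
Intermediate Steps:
X - 1*46885 = -40792 - 1*46885 = -40792 - 46885 = -87677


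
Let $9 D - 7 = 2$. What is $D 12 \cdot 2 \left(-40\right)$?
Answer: $-960$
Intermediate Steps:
$D = 1$ ($D = \frac{7}{9} + \frac{1}{9} \cdot 2 = \frac{7}{9} + \frac{2}{9} = 1$)
$D 12 \cdot 2 \left(-40\right) = 1 \cdot 12 \cdot 2 \left(-40\right) = 1 \cdot 24 \left(-40\right) = 24 \left(-40\right) = -960$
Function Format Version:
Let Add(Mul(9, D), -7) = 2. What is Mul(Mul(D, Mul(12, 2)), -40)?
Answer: -960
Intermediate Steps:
D = 1 (D = Add(Rational(7, 9), Mul(Rational(1, 9), 2)) = Add(Rational(7, 9), Rational(2, 9)) = 1)
Mul(Mul(D, Mul(12, 2)), -40) = Mul(Mul(1, Mul(12, 2)), -40) = Mul(Mul(1, 24), -40) = Mul(24, -40) = -960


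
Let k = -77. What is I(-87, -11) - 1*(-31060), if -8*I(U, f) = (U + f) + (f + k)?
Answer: 124333/4 ≈ 31083.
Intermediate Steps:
I(U, f) = 77/8 - f/4 - U/8 (I(U, f) = -((U + f) + (f - 77))/8 = -((U + f) + (-77 + f))/8 = -(-77 + U + 2*f)/8 = 77/8 - f/4 - U/8)
I(-87, -11) - 1*(-31060) = (77/8 - ¼*(-11) - ⅛*(-87)) - 1*(-31060) = (77/8 + 11/4 + 87/8) + 31060 = 93/4 + 31060 = 124333/4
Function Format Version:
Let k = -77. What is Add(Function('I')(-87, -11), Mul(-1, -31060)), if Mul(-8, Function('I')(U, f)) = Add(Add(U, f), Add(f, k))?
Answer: Rational(124333, 4) ≈ 31083.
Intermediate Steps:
Function('I')(U, f) = Add(Rational(77, 8), Mul(Rational(-1, 4), f), Mul(Rational(-1, 8), U)) (Function('I')(U, f) = Mul(Rational(-1, 8), Add(Add(U, f), Add(f, -77))) = Mul(Rational(-1, 8), Add(Add(U, f), Add(-77, f))) = Mul(Rational(-1, 8), Add(-77, U, Mul(2, f))) = Add(Rational(77, 8), Mul(Rational(-1, 4), f), Mul(Rational(-1, 8), U)))
Add(Function('I')(-87, -11), Mul(-1, -31060)) = Add(Add(Rational(77, 8), Mul(Rational(-1, 4), -11), Mul(Rational(-1, 8), -87)), Mul(-1, -31060)) = Add(Add(Rational(77, 8), Rational(11, 4), Rational(87, 8)), 31060) = Add(Rational(93, 4), 31060) = Rational(124333, 4)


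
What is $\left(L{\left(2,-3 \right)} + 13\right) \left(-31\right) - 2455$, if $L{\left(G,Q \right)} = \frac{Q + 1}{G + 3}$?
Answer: $- \frac{14228}{5} \approx -2845.6$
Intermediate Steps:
$L{\left(G,Q \right)} = \frac{1 + Q}{3 + G}$
$\left(L{\left(2,-3 \right)} + 13\right) \left(-31\right) - 2455 = \left(\frac{1 - 3}{3 + 2} + 13\right) \left(-31\right) - 2455 = \left(\frac{1}{5} \left(-2\right) + 13\right) \left(-31\right) - 2455 = \left(- \frac{2}{5} + 13\right) \left(-31\right) - 2455 = \frac{63}{5} \left(-31\right) - 2455 = - \frac{1953}{5} - 2455 = - \frac{14228}{5}$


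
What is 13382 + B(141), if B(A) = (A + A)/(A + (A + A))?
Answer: 40148/3 ≈ 13383.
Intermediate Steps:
B(A) = ⅔ (B(A) = (2*A)/(A + 2*A) = (2*A)/((3*A)) = (2*A)*(1/(3*A)) = ⅔)
13382 + B(141) = 13382 + ⅔ = 40148/3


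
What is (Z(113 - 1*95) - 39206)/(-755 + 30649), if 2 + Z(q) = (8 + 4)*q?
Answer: -19496/14947 ≈ -1.3043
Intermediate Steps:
Z(q) = -2 + 12*q (Z(q) = -2 + (8 + 4)*q = -2 + 12*q)
(Z(113 - 1*95) - 39206)/(-755 + 30649) = ((-2 + 12*(113 - 1*95)) - 39206)/(-755 + 30649) = ((-2 + 12*(113 - 95)) - 39206)/29894 = ((-2 + 12*18) - 39206)*(1/29894) = ((-2 + 216) - 39206)*(1/29894) = (214 - 39206)*(1/29894) = -38992*1/29894 = -19496/14947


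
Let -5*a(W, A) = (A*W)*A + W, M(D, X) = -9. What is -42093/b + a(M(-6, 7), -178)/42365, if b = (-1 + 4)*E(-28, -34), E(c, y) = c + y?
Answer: 597959361/2626630 ≈ 227.65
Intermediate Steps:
a(W, A) = -W/5 - W*A²/5 (a(W, A) = -((A*W)*A + W)/5 = -(W*A² + W)/5 = -(W + W*A²)/5 = -W/5 - W*A²/5)
b = -186 (b = (-1 + 4)*(-28 - 34) = 3*(-62) = -186)
-42093/b + a(M(-6, 7), -178)/42365 = -42093/(-186) - ⅕*(-9)*(1 + (-178)²)/42365 = -42093*(-1/186) - ⅕*(-9)*(1 + 31684)*(1/42365) = 14031/62 - ⅕*(-9)*31685*(1/42365) = 14031/62 + 57033*(1/42365) = 14031/62 + 57033/42365 = 597959361/2626630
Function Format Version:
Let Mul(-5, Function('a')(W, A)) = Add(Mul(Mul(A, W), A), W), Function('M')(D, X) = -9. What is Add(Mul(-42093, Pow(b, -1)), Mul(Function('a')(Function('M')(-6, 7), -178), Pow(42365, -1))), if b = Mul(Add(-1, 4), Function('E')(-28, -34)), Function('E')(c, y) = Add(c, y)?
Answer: Rational(597959361, 2626630) ≈ 227.65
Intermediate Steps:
Function('a')(W, A) = Add(Mul(Rational(-1, 5), W), Mul(Rational(-1, 5), W, Pow(A, 2))) (Function('a')(W, A) = Mul(Rational(-1, 5), Add(Mul(Mul(A, W), A), W)) = Mul(Rational(-1, 5), Add(Mul(W, Pow(A, 2)), W)) = Mul(Rational(-1, 5), Add(W, Mul(W, Pow(A, 2)))) = Add(Mul(Rational(-1, 5), W), Mul(Rational(-1, 5), W, Pow(A, 2))))
b = -186 (b = Mul(Add(-1, 4), Add(-28, -34)) = Mul(3, -62) = -186)
Add(Mul(-42093, Pow(b, -1)), Mul(Function('a')(Function('M')(-6, 7), -178), Pow(42365, -1))) = Add(Mul(-42093, Pow(-186, -1)), Mul(Mul(Rational(-1, 5), -9, Add(1, Pow(-178, 2))), Pow(42365, -1))) = Add(Mul(-42093, Rational(-1, 186)), Mul(Mul(Rational(-1, 5), -9, Add(1, 31684)), Rational(1, 42365))) = Add(Rational(14031, 62), Mul(Mul(Rational(-1, 5), -9, 31685), Rational(1, 42365))) = Add(Rational(14031, 62), Mul(57033, Rational(1, 42365))) = Add(Rational(14031, 62), Rational(57033, 42365)) = Rational(597959361, 2626630)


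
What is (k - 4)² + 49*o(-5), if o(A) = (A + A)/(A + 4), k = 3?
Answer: 491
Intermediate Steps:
o(A) = 2*A/(4 + A) (o(A) = (2*A)/(4 + A) = 2*A/(4 + A))
(k - 4)² + 49*o(-5) = (3 - 4)² + 49*(2*(-5)/(4 - 5)) = (-1)² + 49*(2*(-5)/(-1)) = 1 + 49*(2*(-5)*(-1)) = 1 + 49*10 = 1 + 490 = 491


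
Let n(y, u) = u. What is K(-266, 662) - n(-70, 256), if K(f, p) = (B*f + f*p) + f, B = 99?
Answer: -202948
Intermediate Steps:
K(f, p) = 100*f + f*p (K(f, p) = (99*f + f*p) + f = 100*f + f*p)
K(-266, 662) - n(-70, 256) = -266*(100 + 662) - 1*256 = -266*762 - 256 = -202692 - 256 = -202948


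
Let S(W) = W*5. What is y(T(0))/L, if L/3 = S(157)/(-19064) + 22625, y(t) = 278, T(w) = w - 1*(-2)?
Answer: 5299792/1293966645 ≈ 0.0040958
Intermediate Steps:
T(w) = 2 + w (T(w) = w + 2 = 2 + w)
S(W) = 5*W
L = 1293966645/19064 (L = 3*((5*157)/(-19064) + 22625) = 3*(785*(-1/19064) + 22625) = 3*(-785/19064 + 22625) = 3*(431322215/19064) = 1293966645/19064 ≈ 67875.)
y(T(0))/L = 278/(1293966645/19064) = 278*(19064/1293966645) = 5299792/1293966645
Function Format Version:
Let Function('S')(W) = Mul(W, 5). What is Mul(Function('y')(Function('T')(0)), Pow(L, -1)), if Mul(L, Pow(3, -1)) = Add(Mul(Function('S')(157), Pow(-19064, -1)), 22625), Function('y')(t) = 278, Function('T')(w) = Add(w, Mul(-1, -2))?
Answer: Rational(5299792, 1293966645) ≈ 0.0040958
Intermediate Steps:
Function('T')(w) = Add(2, w) (Function('T')(w) = Add(w, 2) = Add(2, w))
Function('S')(W) = Mul(5, W)
L = Rational(1293966645, 19064) (L = Mul(3, Add(Mul(Mul(5, 157), Pow(-19064, -1)), 22625)) = Mul(3, Add(Mul(785, Rational(-1, 19064)), 22625)) = Mul(3, Add(Rational(-785, 19064), 22625)) = Mul(3, Rational(431322215, 19064)) = Rational(1293966645, 19064) ≈ 67875.)
Mul(Function('y')(Function('T')(0)), Pow(L, -1)) = Mul(278, Pow(Rational(1293966645, 19064), -1)) = Mul(278, Rational(19064, 1293966645)) = Rational(5299792, 1293966645)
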